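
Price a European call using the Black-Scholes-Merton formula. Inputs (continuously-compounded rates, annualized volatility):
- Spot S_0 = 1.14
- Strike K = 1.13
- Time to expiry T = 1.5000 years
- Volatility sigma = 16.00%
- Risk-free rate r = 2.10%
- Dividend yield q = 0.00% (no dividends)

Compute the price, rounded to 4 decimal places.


d1 = (ln(S/K) + (r - q + 0.5*sigma^2) * T) / (sigma * sqrt(T)) = 0.30368891
d2 = d1 - sigma * sqrt(T) = 0.10772973
exp(-rT) = 0.96899096; exp(-qT) = 1.00000000
C = S_0 * exp(-qT) * N(d1) - K * exp(-rT) * N(d2)
N(d1) = 0.61931755; N(d2) = 0.54289496
C = 1.1400 * 1.00000000 * 0.61931755 - 1.1300 * 0.96899096 * 0.54289496 = 0.1116

Answer: Price = 0.1116


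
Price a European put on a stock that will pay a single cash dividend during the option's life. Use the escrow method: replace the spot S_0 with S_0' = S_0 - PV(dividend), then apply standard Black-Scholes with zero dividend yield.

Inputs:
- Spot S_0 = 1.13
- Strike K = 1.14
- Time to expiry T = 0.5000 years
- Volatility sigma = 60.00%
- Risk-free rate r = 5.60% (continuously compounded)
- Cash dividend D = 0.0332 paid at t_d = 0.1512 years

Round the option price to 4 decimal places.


Answer: Price = 0.1910

Derivation:
PV(D) = D * exp(-r * t_d) = 0.0332 * 0.99156855 = 0.03292008
S_0' = S_0 - PV(D) = 1.1300 - 0.03292008 = 1.09707992
d1 = (ln(S_0'/K) + (r + sigma^2/2)*T) / (sigma*sqrt(T)) = 0.18767503
d2 = d1 - sigma*sqrt(T) = -0.23658904
exp(-rT) = 0.97238837
N(-d1) = 0.42556570; N(-d2) = 0.59351219
P = K * exp(-rT) * N(-d2) - S_0' * N(-d1) = 1.1400 * 0.97238837 * 0.59351219 - 1.09707992 * 0.42556570 = 0.1910


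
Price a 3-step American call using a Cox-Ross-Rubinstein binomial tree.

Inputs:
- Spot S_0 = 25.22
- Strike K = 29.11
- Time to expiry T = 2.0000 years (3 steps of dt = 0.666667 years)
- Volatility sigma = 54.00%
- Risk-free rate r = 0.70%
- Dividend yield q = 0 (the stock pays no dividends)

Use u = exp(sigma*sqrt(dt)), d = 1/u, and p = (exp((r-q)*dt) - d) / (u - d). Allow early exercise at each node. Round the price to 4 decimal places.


Answer: Price = V(0,0) = 6.8667

Derivation:
dt = T/N = 0.666667
u = exp(sigma*sqrt(dt)) = 1.554118; d = 1/u = 0.643452
p = (exp((r-q)*dt) - d) / (u - d) = 0.396661
Discount per step: exp(-r*dt) = 0.995344
Stock lattice S(k, i) with i counting down-moves:
  k=0: S(0,0) = 25.2200
  k=1: S(1,0) = 39.1949; S(1,1) = 16.2279
  k=2: S(2,0) = 60.9134; S(2,1) = 25.2200; S(2,2) = 10.4418
  k=3: S(3,0) = 94.6667; S(3,1) = 39.1949; S(3,2) = 16.2279; S(3,3) = 6.7188
Terminal payoffs V(N, i) = max(S_T - K, 0):
  V(3,0) = 65.556652; V(3,1) = 10.084855; V(3,2) = 0.000000; V(3,3) = 0.000000
Backward induction: V(k, i) = exp(-r*dt) * [p * V(k+1, i) + (1-p) * V(k+1, i+1)]; then take max(V_cont, immediate exercise) for American.
  V(2,0) = exp(-r*dt) * [p*65.556652 + (1-p)*10.084855] = 31.938958; exercise = 31.803428; V(2,0) = max -> 31.938958
  V(2,1) = exp(-r*dt) * [p*10.084855 + (1-p)*0.000000] = 3.981644; exercise = 0.000000; V(2,1) = max -> 3.981644
  V(2,2) = exp(-r*dt) * [p*0.000000 + (1-p)*0.000000] = 0.000000; exercise = 0.000000; V(2,2) = max -> 0.000000
  V(1,0) = exp(-r*dt) * [p*31.938958 + (1-p)*3.981644] = 15.001053; exercise = 10.084855; V(1,0) = max -> 15.001053
  V(1,1) = exp(-r*dt) * [p*3.981644 + (1-p)*0.000000] = 1.572010; exercise = 0.000000; V(1,1) = max -> 1.572010
  V(0,0) = exp(-r*dt) * [p*15.001053 + (1-p)*1.572010] = 6.866668; exercise = 0.000000; V(0,0) = max -> 6.866668


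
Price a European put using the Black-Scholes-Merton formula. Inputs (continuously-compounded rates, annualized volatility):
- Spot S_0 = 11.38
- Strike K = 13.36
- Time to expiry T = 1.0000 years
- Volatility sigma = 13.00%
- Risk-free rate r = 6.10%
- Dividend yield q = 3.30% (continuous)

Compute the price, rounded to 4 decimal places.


Answer: Price = 1.6816

Derivation:
d1 = (ln(S/K) + (r - q + 0.5*sigma^2) * T) / (sigma * sqrt(T)) = -0.95352107
d2 = d1 - sigma * sqrt(T) = -1.08352107
exp(-rT) = 0.94082324; exp(-qT) = 0.96753856
P = K * exp(-rT) * N(-d2) - S_0 * exp(-qT) * N(-d1)
N(-d1) = 0.82983694; N(-d2) = 0.86071140
P = 13.3600 * 0.94082324 * 0.86071140 - 11.3800 * 0.96753856 * 0.82983694 = 1.6816


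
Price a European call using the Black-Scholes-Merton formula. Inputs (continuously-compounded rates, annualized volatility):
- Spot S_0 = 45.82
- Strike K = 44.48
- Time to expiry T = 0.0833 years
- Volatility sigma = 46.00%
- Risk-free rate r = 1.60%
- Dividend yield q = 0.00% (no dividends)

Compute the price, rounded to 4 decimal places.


d1 = (ln(S/K) + (r - q + 0.5*sigma^2) * T) / (sigma * sqrt(T)) = 0.29998318
d2 = d1 - sigma * sqrt(T) = 0.16721918
exp(-rT) = 0.99866809; exp(-qT) = 1.00000000
C = S_0 * exp(-qT) * N(d1) - K * exp(-rT) * N(d2)
N(d1) = 0.61790501; N(d2) = 0.56640120
C = 45.8200 * 1.00000000 * 0.61790501 - 44.4800 * 0.99866809 * 0.56640120 = 3.1524

Answer: Price = 3.1524


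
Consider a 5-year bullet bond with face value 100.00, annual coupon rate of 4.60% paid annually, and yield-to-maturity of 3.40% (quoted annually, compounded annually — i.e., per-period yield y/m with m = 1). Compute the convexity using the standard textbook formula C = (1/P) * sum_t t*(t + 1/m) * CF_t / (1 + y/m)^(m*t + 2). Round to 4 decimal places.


Answer: Convexity = 25.0170

Derivation:
Coupon per period c = face * coupon_rate / m = 4.600000
Periods per year m = 1; per-period yield y/m = 0.034000
Number of cashflows N = 5
Cashflows (t years, CF_t, discount factor 1/(1+y/m)^(m*t), PV):
  t = 1.0000: CF_t = 4.600000, DF = 0.967118, PV = 4.448743
  t = 2.0000: CF_t = 4.600000, DF = 0.935317, PV = 4.302459
  t = 3.0000: CF_t = 4.600000, DF = 0.904562, PV = 4.160986
  t = 4.0000: CF_t = 4.600000, DF = 0.874818, PV = 4.024164
  t = 5.0000: CF_t = 104.600000, DF = 0.846052, PV = 88.497090
Price P = sum_t PV_t = 105.433442
Convexity numerator sum_t t*(t + 1/m) * CF_t / (1+y/m)^(m*t + 2):
  t = 1.0000: term = 8.321971
  t = 2.0000: term = 24.144984
  t = 3.0000: term = 46.702097
  t = 4.0000: term = 75.277397
  t = 5.0000: term = 2483.185525
Convexity = (1/P) * sum = 2637.631975 / 105.433442 = 25.017034


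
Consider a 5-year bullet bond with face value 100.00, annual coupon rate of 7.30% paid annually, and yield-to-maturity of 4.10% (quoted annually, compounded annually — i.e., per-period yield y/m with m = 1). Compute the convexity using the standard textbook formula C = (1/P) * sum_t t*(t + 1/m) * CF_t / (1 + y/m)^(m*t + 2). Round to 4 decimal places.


Answer: Convexity = 23.3472

Derivation:
Coupon per period c = face * coupon_rate / m = 7.300000
Periods per year m = 1; per-period yield y/m = 0.041000
Number of cashflows N = 5
Cashflows (t years, CF_t, discount factor 1/(1+y/m)^(m*t), PV):
  t = 1.0000: CF_t = 7.300000, DF = 0.960615, PV = 7.012488
  t = 2.0000: CF_t = 7.300000, DF = 0.922781, PV = 6.736300
  t = 3.0000: CF_t = 7.300000, DF = 0.886437, PV = 6.470989
  t = 4.0000: CF_t = 7.300000, DF = 0.851524, PV = 6.216128
  t = 5.0000: CF_t = 107.300000, DF = 0.817987, PV = 87.769995
Price P = sum_t PV_t = 114.205900
Convexity numerator sum_t t*(t + 1/m) * CF_t / (1+y/m)^(m*t + 2):
  t = 1.0000: term = 12.941978
  t = 2.0000: term = 37.296767
  t = 3.0000: term = 71.655653
  t = 4.0000: term = 114.722467
  t = 5.0000: term = 2429.773942
Convexity = (1/P) * sum = 2666.390808 / 114.205900 = 23.347225


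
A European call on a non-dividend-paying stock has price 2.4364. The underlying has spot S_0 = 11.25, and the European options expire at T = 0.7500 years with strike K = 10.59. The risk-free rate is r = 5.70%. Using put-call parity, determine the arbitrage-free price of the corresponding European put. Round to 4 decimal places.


Answer: Put price = 1.3332

Derivation:
Put-call parity: C - P = S_0 * exp(-qT) - K * exp(-rT).
S_0 * exp(-qT) = 11.2500 * 1.00000000 = 11.25000000
K * exp(-rT) = 10.5900 * 0.95815090 = 10.14681801
P = C - S*exp(-qT) + K*exp(-rT)
P = 2.4364 - 11.25000000 + 10.14681801 = 1.3332


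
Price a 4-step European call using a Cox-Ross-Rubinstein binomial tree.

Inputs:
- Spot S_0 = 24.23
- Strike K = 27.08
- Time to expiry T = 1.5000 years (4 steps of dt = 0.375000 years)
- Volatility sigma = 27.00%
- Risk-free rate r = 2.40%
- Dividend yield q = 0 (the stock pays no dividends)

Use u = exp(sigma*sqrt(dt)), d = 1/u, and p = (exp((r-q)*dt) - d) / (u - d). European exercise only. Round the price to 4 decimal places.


Answer: Price = V(0,0) = 2.5817

Derivation:
dt = T/N = 0.375000
u = exp(sigma*sqrt(dt)) = 1.179795; d = 1/u = 0.847605
p = (exp((r-q)*dt) - d) / (u - d) = 0.485974
Discount per step: exp(-r*dt) = 0.991040
Stock lattice S(k, i) with i counting down-moves:
  k=0: S(0,0) = 24.2300
  k=1: S(1,0) = 28.5864; S(1,1) = 20.5375
  k=2: S(2,0) = 33.7261; S(2,1) = 24.2300; S(2,2) = 17.4077
  k=3: S(3,0) = 39.7899; S(3,1) = 28.5864; S(3,2) = 20.5375; S(3,3) = 14.7548
  k=4: S(4,0) = 46.9439; S(4,1) = 33.7261; S(4,2) = 24.2300; S(4,3) = 17.4077; S(4,4) = 12.5063
Terminal payoffs V(N, i) = max(S_T - K, 0):
  V(4,0) = 19.863923; V(4,1) = 6.646121; V(4,2) = 0.000000; V(4,3) = 0.000000; V(4,4) = 0.000000
Backward induction: V(k, i) = exp(-r*dt) * [p * V(k+1, i) + (1-p) * V(k+1, i+1)].
  V(3,0) = exp(-r*dt) * [p*19.863923 + (1-p)*6.646121] = 12.952530
  V(3,1) = exp(-r*dt) * [p*6.646121 + (1-p)*0.000000] = 3.200904
  V(3,2) = exp(-r*dt) * [p*0.000000 + (1-p)*0.000000] = 0.000000
  V(3,3) = exp(-r*dt) * [p*0.000000 + (1-p)*0.000000] = 0.000000
  V(2,0) = exp(-r*dt) * [p*12.952530 + (1-p)*3.200904] = 7.868802
  V(2,1) = exp(-r*dt) * [p*3.200904 + (1-p)*0.000000] = 1.541619
  V(2,2) = exp(-r*dt) * [p*0.000000 + (1-p)*0.000000] = 0.000000
  V(1,0) = exp(-r*dt) * [p*7.868802 + (1-p)*1.541619] = 4.575104
  V(1,1) = exp(-r*dt) * [p*1.541619 + (1-p)*0.000000] = 0.742474
  V(0,0) = exp(-r*dt) * [p*4.575104 + (1-p)*0.742474] = 2.581692


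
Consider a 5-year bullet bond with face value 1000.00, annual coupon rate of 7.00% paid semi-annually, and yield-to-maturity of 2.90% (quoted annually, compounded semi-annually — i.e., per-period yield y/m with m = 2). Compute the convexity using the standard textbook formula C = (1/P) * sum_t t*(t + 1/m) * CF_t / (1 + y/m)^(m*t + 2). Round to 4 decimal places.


Answer: Convexity = 22.2641

Derivation:
Coupon per period c = face * coupon_rate / m = 35.000000
Periods per year m = 2; per-period yield y/m = 0.014500
Number of cashflows N = 10
Cashflows (t years, CF_t, discount factor 1/(1+y/m)^(m*t), PV):
  t = 0.5000: CF_t = 35.000000, DF = 0.985707, PV = 34.499754
  t = 1.0000: CF_t = 35.000000, DF = 0.971619, PV = 34.006657
  t = 1.5000: CF_t = 35.000000, DF = 0.957732, PV = 33.520608
  t = 2.0000: CF_t = 35.000000, DF = 0.944043, PV = 33.041506
  t = 2.5000: CF_t = 35.000000, DF = 0.930550, PV = 32.569252
  t = 3.0000: CF_t = 35.000000, DF = 0.917250, PV = 32.103748
  t = 3.5000: CF_t = 35.000000, DF = 0.904140, PV = 31.644897
  t = 4.0000: CF_t = 35.000000, DF = 0.891217, PV = 31.192604
  t = 4.5000: CF_t = 35.000000, DF = 0.878479, PV = 30.746776
  t = 5.0000: CF_t = 1035.000000, DF = 0.865923, PV = 896.230741
Price P = sum_t PV_t = 1189.556543
Convexity numerator sum_t t*(t + 1/m) * CF_t / (1+y/m)^(m*t + 2):
  t = 0.5000: term = 16.760304
  t = 1.0000: term = 49.562260
  t = 1.5000: term = 97.707757
  t = 2.0000: term = 160.518739
  t = 2.5000: term = 237.336727
  t = 3.0000: term = 327.522343
  t = 3.5000: term = 430.454862
  t = 4.0000: term = 545.531755
  t = 4.5000: term = 672.168254
  t = 5.0000: term = 23946.851839
Convexity = (1/P) * sum = 26484.414840 / 1189.556543 = 22.264108


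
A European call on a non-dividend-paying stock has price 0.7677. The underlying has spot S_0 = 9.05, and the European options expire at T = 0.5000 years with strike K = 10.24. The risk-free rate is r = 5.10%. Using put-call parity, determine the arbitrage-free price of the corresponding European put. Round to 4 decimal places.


Put-call parity: C - P = S_0 * exp(-qT) - K * exp(-rT).
S_0 * exp(-qT) = 9.0500 * 1.00000000 = 9.05000000
K * exp(-rT) = 10.2400 * 0.97482238 = 9.98218116
P = C - S*exp(-qT) + K*exp(-rT)
P = 0.7677 - 9.05000000 + 9.98218116 = 1.6999

Answer: Put price = 1.6999


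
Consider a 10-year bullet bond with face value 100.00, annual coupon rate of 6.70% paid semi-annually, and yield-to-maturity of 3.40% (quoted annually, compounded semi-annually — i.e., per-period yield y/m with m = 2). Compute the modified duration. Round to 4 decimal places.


Coupon per period c = face * coupon_rate / m = 3.350000
Periods per year m = 2; per-period yield y/m = 0.017000
Number of cashflows N = 20
Cashflows (t years, CF_t, discount factor 1/(1+y/m)^(m*t), PV):
  t = 0.5000: CF_t = 3.350000, DF = 0.983284, PV = 3.294002
  t = 1.0000: CF_t = 3.350000, DF = 0.966848, PV = 3.238940
  t = 1.5000: CF_t = 3.350000, DF = 0.950686, PV = 3.184798
  t = 2.0000: CF_t = 3.350000, DF = 0.934795, PV = 3.131562
  t = 2.5000: CF_t = 3.350000, DF = 0.919169, PV = 3.079215
  t = 3.0000: CF_t = 3.350000, DF = 0.903804, PV = 3.027744
  t = 3.5000: CF_t = 3.350000, DF = 0.888696, PV = 2.977132
  t = 4.0000: CF_t = 3.350000, DF = 0.873841, PV = 2.927367
  t = 4.5000: CF_t = 3.350000, DF = 0.859234, PV = 2.878434
  t = 5.0000: CF_t = 3.350000, DF = 0.844871, PV = 2.830318
  t = 5.5000: CF_t = 3.350000, DF = 0.830748, PV = 2.783007
  t = 6.0000: CF_t = 3.350000, DF = 0.816862, PV = 2.736487
  t = 6.5000: CF_t = 3.350000, DF = 0.803207, PV = 2.690744
  t = 7.0000: CF_t = 3.350000, DF = 0.789781, PV = 2.645766
  t = 7.5000: CF_t = 3.350000, DF = 0.776579, PV = 2.601540
  t = 8.0000: CF_t = 3.350000, DF = 0.763598, PV = 2.558053
  t = 8.5000: CF_t = 3.350000, DF = 0.750834, PV = 2.515293
  t = 9.0000: CF_t = 3.350000, DF = 0.738283, PV = 2.473248
  t = 9.5000: CF_t = 3.350000, DF = 0.725942, PV = 2.431906
  t = 10.0000: CF_t = 103.350000, DF = 0.713807, PV = 73.771977
Price P = sum_t PV_t = 127.777534
First compute Macaulay numerator sum_t t * PV_t:
  t * PV_t at t = 0.5000: 1.647001
  t * PV_t at t = 1.0000: 3.238940
  t * PV_t at t = 1.5000: 4.777198
  t * PV_t at t = 2.0000: 6.263124
  t * PV_t at t = 2.5000: 7.698038
  t * PV_t at t = 3.0000: 9.083231
  t * PV_t at t = 3.5000: 10.419963
  t * PV_t at t = 4.0000: 11.709468
  t * PV_t at t = 4.5000: 12.952952
  t * PV_t at t = 5.0000: 14.151591
  t * PV_t at t = 5.5000: 15.306539
  t * PV_t at t = 6.0000: 16.418921
  t * PV_t at t = 6.5000: 17.489838
  t * PV_t at t = 7.0000: 18.520363
  t * PV_t at t = 7.5000: 19.511550
  t * PV_t at t = 8.0000: 20.464425
  t * PV_t at t = 8.5000: 21.379992
  t * PV_t at t = 9.0000: 22.259231
  t * PV_t at t = 9.5000: 23.103103
  t * PV_t at t = 10.0000: 737.719771
Macaulay duration D = 994.115239 / 127.777534 = 7.780047
Modified duration = D / (1 + y/m) = 7.780047 / (1 + 0.017000) = 7.649997

Answer: Modified duration = 7.6500


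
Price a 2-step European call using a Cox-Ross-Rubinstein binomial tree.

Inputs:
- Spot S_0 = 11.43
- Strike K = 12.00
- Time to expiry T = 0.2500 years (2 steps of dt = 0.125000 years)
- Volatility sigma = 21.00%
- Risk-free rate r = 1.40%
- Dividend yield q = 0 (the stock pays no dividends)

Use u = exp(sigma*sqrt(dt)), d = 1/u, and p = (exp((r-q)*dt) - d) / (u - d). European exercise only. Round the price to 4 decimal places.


dt = T/N = 0.125000
u = exp(sigma*sqrt(dt)) = 1.077072; d = 1/u = 0.928443
p = (exp((r-q)*dt) - d) / (u - d) = 0.493232
Discount per step: exp(-r*dt) = 0.998252
Stock lattice S(k, i) with i counting down-moves:
  k=0: S(0,0) = 11.4300
  k=1: S(1,0) = 12.3109; S(1,1) = 10.6121
  k=2: S(2,0) = 13.2598; S(2,1) = 11.4300; S(2,2) = 9.8527
Terminal payoffs V(N, i) = max(S_T - K, 0):
  V(2,0) = 1.259760; V(2,1) = 0.000000; V(2,2) = 0.000000
Backward induction: V(k, i) = exp(-r*dt) * [p * V(k+1, i) + (1-p) * V(k+1, i+1)].
  V(1,0) = exp(-r*dt) * [p*1.259760 + (1-p)*0.000000] = 0.620267
  V(1,1) = exp(-r*dt) * [p*0.000000 + (1-p)*0.000000] = 0.000000
  V(0,0) = exp(-r*dt) * [p*0.620267 + (1-p)*0.000000] = 0.305400

Answer: Price = V(0,0) = 0.3054


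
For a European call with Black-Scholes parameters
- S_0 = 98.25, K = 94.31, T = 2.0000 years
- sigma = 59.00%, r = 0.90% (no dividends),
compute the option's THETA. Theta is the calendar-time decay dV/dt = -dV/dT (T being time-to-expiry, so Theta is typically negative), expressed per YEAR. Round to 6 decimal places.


Answer: Theta = -7.562817

Derivation:
d1 = 0.4878174146; d2 = -0.3465685872
phi(d1) = 0.3541901199; exp(-qT) = 1.0000000000; exp(-rT) = 0.9821610324
Theta = -S*exp(-qT)*phi(d1)*sigma/(2*sqrt(T)) - r*K*exp(-rT)*N(d2) + q*S*exp(-qT)*N(d1)
N(d1) = 0.6871604124; N(d2) = 0.3644577243; sqrt(T) = 1.4142135624
Term 1 = -98.2500 * 1.0000000000 * 0.3541901199 * 0.5900 / (2 * 1.4142135624) = -7.2589870162
Term 2 = -0.0090 * 94.3100 * 0.9821610324 * 0.3644577243 = -0.3038296216
Term 3 = 0 (no dividend yield, q = 0)
Theta = -7.2589870162 + (-0.3038296216) + (0.0000000000) = -7.562817


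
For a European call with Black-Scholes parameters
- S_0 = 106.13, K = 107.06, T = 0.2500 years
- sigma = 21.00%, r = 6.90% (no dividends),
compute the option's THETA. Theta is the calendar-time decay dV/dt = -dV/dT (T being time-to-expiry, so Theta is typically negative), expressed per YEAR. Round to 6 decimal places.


Answer: Theta = -12.525745

Derivation:
d1 = 0.1336936458; d2 = 0.0286936458
phi(d1) = 0.3953928194; exp(-qT) = 1.0000000000; exp(-rT) = 0.9828979294
Theta = -S*exp(-qT)*phi(d1)*sigma/(2*sqrt(T)) - r*K*exp(-rT)*N(d2) + q*S*exp(-qT)*N(d1)
N(d1) = 0.5531775850; N(d2) = 0.5114455379; sqrt(T) = 0.5000000000
Term 1 = -106.1300 * 1.0000000000 * 0.3953928194 * 0.2100 / (2 * 0.5000000000) = -8.8122383838
Term 2 = -0.0690 * 107.0600 * 0.9828979294 * 0.5114455379 = -3.7135061194
Term 3 = 0 (no dividend yield, q = 0)
Theta = -8.8122383838 + (-3.7135061194) + (0.0000000000) = -12.525745


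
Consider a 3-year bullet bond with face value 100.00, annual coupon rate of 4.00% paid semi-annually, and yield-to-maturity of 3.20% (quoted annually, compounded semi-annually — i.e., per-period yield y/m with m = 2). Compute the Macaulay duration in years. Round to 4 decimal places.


Coupon per period c = face * coupon_rate / m = 2.000000
Periods per year m = 2; per-period yield y/m = 0.016000
Number of cashflows N = 6
Cashflows (t years, CF_t, discount factor 1/(1+y/m)^(m*t), PV):
  t = 0.5000: CF_t = 2.000000, DF = 0.984252, PV = 1.968504
  t = 1.0000: CF_t = 2.000000, DF = 0.968752, PV = 1.937504
  t = 1.5000: CF_t = 2.000000, DF = 0.953496, PV = 1.906992
  t = 2.0000: CF_t = 2.000000, DF = 0.938480, PV = 1.876961
  t = 2.5000: CF_t = 2.000000, DF = 0.923701, PV = 1.847402
  t = 3.0000: CF_t = 102.000000, DF = 0.909155, PV = 92.733772
Price P = sum_t PV_t = 102.271134
Macaulay numerator sum_t t * PV_t:
  t * PV_t at t = 0.5000: 0.984252
  t * PV_t at t = 1.0000: 1.937504
  t * PV_t at t = 1.5000: 2.860488
  t * PV_t at t = 2.0000: 3.753921
  t * PV_t at t = 2.5000: 4.618505
  t * PV_t at t = 3.0000: 278.201315
Macaulay duration D = (sum_t t * PV_t) / P = 292.355986 / 102.271134 = 2.858636

Answer: Macaulay duration = 2.8586 years


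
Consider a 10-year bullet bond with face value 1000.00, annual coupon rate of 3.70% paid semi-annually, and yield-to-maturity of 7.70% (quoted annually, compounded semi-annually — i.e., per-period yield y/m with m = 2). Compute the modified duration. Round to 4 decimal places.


Answer: Modified duration = 7.8101

Derivation:
Coupon per period c = face * coupon_rate / m = 18.500000
Periods per year m = 2; per-period yield y/m = 0.038500
Number of cashflows N = 20
Cashflows (t years, CF_t, discount factor 1/(1+y/m)^(m*t), PV):
  t = 0.5000: CF_t = 18.500000, DF = 0.962927, PV = 17.814155
  t = 1.0000: CF_t = 18.500000, DF = 0.927229, PV = 17.153736
  t = 1.5000: CF_t = 18.500000, DF = 0.892854, PV = 16.517801
  t = 2.0000: CF_t = 18.500000, DF = 0.859754, PV = 15.905441
  t = 2.5000: CF_t = 18.500000, DF = 0.827880, PV = 15.315784
  t = 3.0000: CF_t = 18.500000, DF = 0.797188, PV = 14.747986
  t = 3.5000: CF_t = 18.500000, DF = 0.767635, PV = 14.201239
  t = 4.0000: CF_t = 18.500000, DF = 0.739176, PV = 13.674760
  t = 4.5000: CF_t = 18.500000, DF = 0.711773, PV = 13.167800
  t = 5.0000: CF_t = 18.500000, DF = 0.685386, PV = 12.679634
  t = 5.5000: CF_t = 18.500000, DF = 0.659977, PV = 12.209566
  t = 6.0000: CF_t = 18.500000, DF = 0.635509, PV = 11.756924
  t = 6.5000: CF_t = 18.500000, DF = 0.611949, PV = 11.321063
  t = 7.0000: CF_t = 18.500000, DF = 0.589263, PV = 10.901361
  t = 7.5000: CF_t = 18.500000, DF = 0.567417, PV = 10.497218
  t = 8.0000: CF_t = 18.500000, DF = 0.546381, PV = 10.108058
  t = 8.5000: CF_t = 18.500000, DF = 0.526126, PV = 9.733325
  t = 9.0000: CF_t = 18.500000, DF = 0.506621, PV = 9.372484
  t = 9.5000: CF_t = 18.500000, DF = 0.487839, PV = 9.025021
  t = 10.0000: CF_t = 1018.500000, DF = 0.469753, PV = 478.443893
Price P = sum_t PV_t = 724.547249
First compute Macaulay numerator sum_t t * PV_t:
  t * PV_t at t = 0.5000: 8.907078
  t * PV_t at t = 1.0000: 17.153736
  t * PV_t at t = 1.5000: 24.776701
  t * PV_t at t = 2.0000: 31.810883
  t * PV_t at t = 2.5000: 38.289459
  t * PV_t at t = 3.0000: 44.243959
  t * PV_t at t = 3.5000: 49.704335
  t * PV_t at t = 4.0000: 54.699041
  t * PV_t at t = 4.5000: 59.255100
  t * PV_t at t = 5.0000: 63.398170
  t * PV_t at t = 5.5000: 67.152612
  t * PV_t at t = 6.0000: 70.541545
  t * PV_t at t = 6.5000: 73.586911
  t * PV_t at t = 7.0000: 76.309526
  t * PV_t at t = 7.5000: 78.729135
  t * PV_t at t = 8.0000: 80.864462
  t * PV_t at t = 8.5000: 82.733260
  t * PV_t at t = 9.0000: 84.352357
  t * PV_t at t = 9.5000: 85.737698
  t * PV_t at t = 10.0000: 4784.438935
Macaulay duration D = 5876.684902 / 724.547249 = 8.110837
Modified duration = D / (1 + y/m) = 8.110837 / (1 + 0.038500) = 7.810147


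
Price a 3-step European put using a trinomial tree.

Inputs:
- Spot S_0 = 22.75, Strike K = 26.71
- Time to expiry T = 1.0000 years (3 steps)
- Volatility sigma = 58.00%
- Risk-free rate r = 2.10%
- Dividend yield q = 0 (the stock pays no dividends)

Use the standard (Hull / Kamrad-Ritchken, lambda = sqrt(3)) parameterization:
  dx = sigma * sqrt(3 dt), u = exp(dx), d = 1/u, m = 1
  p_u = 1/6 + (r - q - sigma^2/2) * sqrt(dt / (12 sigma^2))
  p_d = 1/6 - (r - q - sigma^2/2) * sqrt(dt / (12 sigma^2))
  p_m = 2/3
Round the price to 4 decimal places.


Answer: Price = V(0,0) = 7.4643

Derivation:
dt = T/N = 0.333333; dx = sigma*sqrt(3*dt) = 0.580000
u = exp(dx) = 1.786038; d = 1/u = 0.559898
p_u = 0.124368, p_m = 0.666667, p_d = 0.208966
Discount per step: exp(-r*dt) = 0.993024
Stock lattice S(k, j) with j the centered position index:
  k=0: S(0,+0) = 22.7500
  k=1: S(1,-1) = 12.7377; S(1,+0) = 22.7500; S(1,+1) = 40.6324
  k=2: S(2,-2) = 7.1318; S(2,-1) = 12.7377; S(2,+0) = 22.7500; S(2,+1) = 40.6324; S(2,+2) = 72.5710
  k=3: S(3,-3) = 3.9931; S(3,-2) = 7.1318; S(3,-1) = 12.7377; S(3,+0) = 22.7500; S(3,+1) = 40.6324; S(3,+2) = 72.5710; S(3,+3) = 129.6146
Terminal payoffs V(N, j) = max(K - S_T, 0):
  V(3,-3) = 22.716911; V(3,-2) = 19.578189; V(3,-1) = 13.972312; V(3,+0) = 3.960000; V(3,+1) = 0.000000; V(3,+2) = 0.000000; V(3,+3) = 0.000000
Backward induction: V(k, j) = exp(-r*dt) * [p_u * V(k+1, j+1) + p_m * V(k+1, j) + p_d * V(k+1, j-1)]
  V(2,-2) = exp(-r*dt) * [p_u*13.972312 + p_m*19.578189 + p_d*22.716911] = 19.400603
  V(2,-1) = exp(-r*dt) * [p_u*3.960000 + p_m*13.972312 + p_d*19.578189] = 13.801588
  V(2,+0) = exp(-r*dt) * [p_u*0.000000 + p_m*3.960000 + p_d*13.972312] = 5.520949
  V(2,+1) = exp(-r*dt) * [p_u*0.000000 + p_m*0.000000 + p_d*3.960000] = 0.821731
  V(2,+2) = exp(-r*dt) * [p_u*0.000000 + p_m*0.000000 + p_d*0.000000] = 0.000000
  V(1,-1) = exp(-r*dt) * [p_u*5.520949 + p_m*13.801588 + p_d*19.400603] = 13.844492
  V(1,+0) = exp(-r*dt) * [p_u*0.821731 + p_m*5.520949 + p_d*13.801588] = 6.620380
  V(1,+1) = exp(-r*dt) * [p_u*0.000000 + p_m*0.821731 + p_d*5.520949] = 1.689640
  V(0,+0) = exp(-r*dt) * [p_u*1.689640 + p_m*6.620380 + p_d*13.844492] = 7.464312


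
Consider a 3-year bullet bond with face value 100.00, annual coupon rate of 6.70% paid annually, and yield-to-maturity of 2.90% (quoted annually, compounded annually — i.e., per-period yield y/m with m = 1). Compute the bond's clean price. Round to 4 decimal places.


Answer: Price = 110.7694

Derivation:
Coupon per period c = face * coupon_rate / m = 6.700000
Periods per year m = 1; per-period yield y/m = 0.029000
Number of cashflows N = 3
Cashflows (t years, CF_t, discount factor 1/(1+y/m)^(m*t), PV):
  t = 1.0000: CF_t = 6.700000, DF = 0.971817, PV = 6.511176
  t = 2.0000: CF_t = 6.700000, DF = 0.944429, PV = 6.327673
  t = 3.0000: CF_t = 106.700000, DF = 0.917812, PV = 97.930573
Price P = sum_t PV_t = 110.769422


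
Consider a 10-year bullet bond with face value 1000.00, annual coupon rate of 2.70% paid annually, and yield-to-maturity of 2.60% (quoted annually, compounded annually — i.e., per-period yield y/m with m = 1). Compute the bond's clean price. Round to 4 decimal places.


Answer: Price = 1008.7070

Derivation:
Coupon per period c = face * coupon_rate / m = 27.000000
Periods per year m = 1; per-period yield y/m = 0.026000
Number of cashflows N = 10
Cashflows (t years, CF_t, discount factor 1/(1+y/m)^(m*t), PV):
  t = 1.0000: CF_t = 27.000000, DF = 0.974659, PV = 26.315789
  t = 2.0000: CF_t = 27.000000, DF = 0.949960, PV = 25.648918
  t = 3.0000: CF_t = 27.000000, DF = 0.925887, PV = 24.998945
  t = 4.0000: CF_t = 27.000000, DF = 0.902424, PV = 24.365444
  t = 5.0000: CF_t = 27.000000, DF = 0.879555, PV = 23.747996
  t = 6.0000: CF_t = 27.000000, DF = 0.857266, PV = 23.146195
  t = 7.0000: CF_t = 27.000000, DF = 0.835542, PV = 22.559644
  t = 8.0000: CF_t = 27.000000, DF = 0.814369, PV = 21.987957
  t = 9.0000: CF_t = 27.000000, DF = 0.793732, PV = 21.430757
  t = 10.0000: CF_t = 1027.000000, DF = 0.773618, PV = 794.505368
Price P = sum_t PV_t = 1008.707012


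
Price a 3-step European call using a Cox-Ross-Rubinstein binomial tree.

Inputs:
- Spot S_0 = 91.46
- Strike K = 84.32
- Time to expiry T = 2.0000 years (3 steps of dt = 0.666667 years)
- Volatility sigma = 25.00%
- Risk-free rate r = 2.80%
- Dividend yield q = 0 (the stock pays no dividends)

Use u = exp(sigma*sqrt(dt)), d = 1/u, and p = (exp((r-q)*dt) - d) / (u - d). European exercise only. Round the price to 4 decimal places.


dt = T/N = 0.666667
u = exp(sigma*sqrt(dt)) = 1.226450; d = 1/u = 0.815361
p = (exp((r-q)*dt) - d) / (u - d) = 0.494980
Discount per step: exp(-r*dt) = 0.981506
Stock lattice S(k, i) with i counting down-moves:
  k=0: S(0,0) = 91.4600
  k=1: S(1,0) = 112.1712; S(1,1) = 74.5729
  k=2: S(2,0) = 137.5724; S(2,1) = 91.4600; S(2,2) = 60.8039
  k=3: S(3,0) = 168.7257; S(3,1) = 112.1712; S(3,2) = 74.5729; S(3,3) = 49.5771
Terminal payoffs V(N, i) = max(S_T - K, 0):
  V(3,0) = 84.405672; V(3,1) = 27.851154; V(3,2) = 0.000000; V(3,3) = 0.000000
Backward induction: V(k, i) = exp(-r*dt) * [p * V(k+1, i) + (1-p) * V(k+1, i+1)].
  V(2,0) = exp(-r*dt) * [p*84.405672 + (1-p)*27.851154] = 54.811731
  V(2,1) = exp(-r*dt) * [p*27.851154 + (1-p)*0.000000] = 13.530808
  V(2,2) = exp(-r*dt) * [p*0.000000 + (1-p)*0.000000] = 0.000000
  V(1,0) = exp(-r*dt) * [p*54.811731 + (1-p)*13.530808] = 33.335912
  V(1,1) = exp(-r*dt) * [p*13.530808 + (1-p)*0.000000] = 6.573615
  V(0,0) = exp(-r*dt) * [p*33.335912 + (1-p)*6.573615] = 19.453860

Answer: Price = V(0,0) = 19.4539


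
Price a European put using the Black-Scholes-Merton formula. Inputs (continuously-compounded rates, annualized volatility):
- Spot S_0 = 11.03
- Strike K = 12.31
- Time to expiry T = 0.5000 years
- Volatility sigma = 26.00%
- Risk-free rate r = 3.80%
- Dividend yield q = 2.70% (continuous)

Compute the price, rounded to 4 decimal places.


Answer: Price = 1.5702

Derivation:
d1 = (ln(S/K) + (r - q + 0.5*sigma^2) * T) / (sigma * sqrt(T)) = -0.47535583
d2 = d1 - sigma * sqrt(T) = -0.65920360
exp(-rT) = 0.98117936; exp(-qT) = 0.98659072
P = K * exp(-rT) * N(-d2) - S_0 * exp(-qT) * N(-d1)
N(-d1) = 0.68273332; N(-d2) = 0.74511748
P = 12.3100 * 0.98117936 * 0.74511748 - 11.0300 * 0.98659072 * 0.68273332 = 1.5702


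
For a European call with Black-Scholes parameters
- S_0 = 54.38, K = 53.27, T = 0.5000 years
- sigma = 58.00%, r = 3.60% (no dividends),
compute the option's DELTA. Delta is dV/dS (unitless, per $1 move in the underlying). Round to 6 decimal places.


Answer: Delta = 0.617620

Derivation:
d1 = 0.2992356867; d2 = -0.1108862464
phi(d1) = 0.3814751640; exp(-qT) = 1.0000000000; exp(-rT) = 0.9821610324
N(d1) = 0.6176198890
Delta = exp(-qT) * N(d1) = 1.0000000000 * 0.6176198890 = 0.617620


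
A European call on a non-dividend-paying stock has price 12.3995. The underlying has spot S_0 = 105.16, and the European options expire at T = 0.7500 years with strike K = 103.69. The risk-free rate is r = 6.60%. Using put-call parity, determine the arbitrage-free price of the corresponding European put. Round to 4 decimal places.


Put-call parity: C - P = S_0 * exp(-qT) - K * exp(-rT).
S_0 * exp(-qT) = 105.1600 * 1.00000000 = 105.16000000
K * exp(-rT) = 103.6900 * 0.95170516 = 98.68230785
P = C - S*exp(-qT) + K*exp(-rT)
P = 12.3995 - 105.16000000 + 98.68230785 = 5.9218

Answer: Put price = 5.9218


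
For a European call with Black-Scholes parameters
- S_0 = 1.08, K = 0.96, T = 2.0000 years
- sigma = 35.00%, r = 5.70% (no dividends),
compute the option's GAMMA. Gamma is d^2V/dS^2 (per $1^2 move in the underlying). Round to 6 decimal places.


d1 = 0.7157598199; d2 = 0.2207850731
phi(d1) = 0.3087897689; exp(-qT) = 1.0000000000; exp(-rT) = 0.8922579559
Gamma = exp(-qT) * phi(d1) / (S * sigma * sqrt(T)) = 1.0000000000 * 0.3087897689 / (1.0800 * 0.3500 * 1.4142135624) = 0.577638

Answer: Gamma = 0.577638


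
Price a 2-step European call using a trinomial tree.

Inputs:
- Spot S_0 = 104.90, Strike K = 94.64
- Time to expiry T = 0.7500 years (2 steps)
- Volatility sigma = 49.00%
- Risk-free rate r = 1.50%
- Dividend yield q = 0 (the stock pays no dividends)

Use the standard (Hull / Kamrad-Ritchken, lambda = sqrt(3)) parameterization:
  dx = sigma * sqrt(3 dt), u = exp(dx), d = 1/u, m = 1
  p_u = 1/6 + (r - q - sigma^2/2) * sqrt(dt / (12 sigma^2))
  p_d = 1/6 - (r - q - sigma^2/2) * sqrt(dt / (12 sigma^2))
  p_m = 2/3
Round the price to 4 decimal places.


dt = T/N = 0.375000; dx = sigma*sqrt(3*dt) = 0.519723
u = exp(dx) = 1.681563; d = 1/u = 0.594685
p_u = 0.128768, p_m = 0.666667, p_d = 0.204565
Discount per step: exp(-r*dt) = 0.994391
Stock lattice S(k, j) with j the centered position index:
  k=0: S(0,+0) = 104.9000
  k=1: S(1,-1) = 62.3825; S(1,+0) = 104.9000; S(1,+1) = 176.3959
  k=2: S(2,-2) = 37.0979; S(2,-1) = 62.3825; S(2,+0) = 104.9000; S(2,+1) = 176.3959; S(2,+2) = 296.6208
Terminal payoffs V(N, j) = max(S_T - K, 0):
  V(2,-2) = 0.000000; V(2,-1) = 0.000000; V(2,+0) = 10.260000; V(2,+1) = 81.755917; V(2,+2) = 201.980779
Backward induction: V(k, j) = exp(-r*dt) * [p_u * V(k+1, j+1) + p_m * V(k+1, j) + p_d * V(k+1, j-1)]
  V(1,-1) = exp(-r*dt) * [p_u*10.260000 + p_m*0.000000 + p_d*0.000000] = 1.313748
  V(1,+0) = exp(-r*dt) * [p_u*81.755917 + p_m*10.260000 + p_d*0.000000] = 17.270120
  V(1,+1) = exp(-r*dt) * [p_u*201.980779 + p_m*81.755917 + p_d*10.260000] = 82.148044
  V(0,+0) = exp(-r*dt) * [p_u*82.148044 + p_m*17.270120 + p_d*1.313748] = 22.234770

Answer: Price = V(0,0) = 22.2348


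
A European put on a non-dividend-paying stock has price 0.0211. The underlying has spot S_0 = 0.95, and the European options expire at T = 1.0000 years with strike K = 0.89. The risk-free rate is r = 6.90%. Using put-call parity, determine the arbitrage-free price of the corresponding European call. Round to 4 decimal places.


Put-call parity: C - P = S_0 * exp(-qT) - K * exp(-rT).
S_0 * exp(-qT) = 0.9500 * 1.00000000 = 0.95000000
K * exp(-rT) = 0.8900 * 0.93332668 = 0.83066075
C = P + S*exp(-qT) - K*exp(-rT)
C = 0.0211 + 0.95000000 - 0.83066075 = 0.1404

Answer: Call price = 0.1404


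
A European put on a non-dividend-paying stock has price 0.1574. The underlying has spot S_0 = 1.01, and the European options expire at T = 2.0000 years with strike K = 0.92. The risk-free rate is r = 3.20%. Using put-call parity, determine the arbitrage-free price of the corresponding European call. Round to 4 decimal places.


Answer: Call price = 0.3044

Derivation:
Put-call parity: C - P = S_0 * exp(-qT) - K * exp(-rT).
S_0 * exp(-qT) = 1.0100 * 1.00000000 = 1.01000000
K * exp(-rT) = 0.9200 * 0.93800500 = 0.86296460
C = P + S*exp(-qT) - K*exp(-rT)
C = 0.1574 + 1.01000000 - 0.86296460 = 0.3044


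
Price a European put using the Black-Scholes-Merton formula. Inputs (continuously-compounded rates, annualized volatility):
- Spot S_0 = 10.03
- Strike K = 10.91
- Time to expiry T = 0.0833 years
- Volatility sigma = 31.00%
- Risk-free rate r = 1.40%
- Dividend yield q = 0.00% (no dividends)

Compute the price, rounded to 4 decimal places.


d1 = (ln(S/K) + (r - q + 0.5*sigma^2) * T) / (sigma * sqrt(T)) = -0.88218626
d2 = d1 - sigma * sqrt(T) = -0.97165765
exp(-rT) = 0.99883448; exp(-qT) = 1.00000000
P = K * exp(-rT) * N(-d2) - S_0 * exp(-qT) * N(-d1)
N(-d1) = 0.81116195; N(-d2) = 0.83438955
P = 10.9100 * 0.99883448 * 0.83438955 - 10.0300 * 1.00000000 * 0.81116195 = 0.9566

Answer: Price = 0.9566


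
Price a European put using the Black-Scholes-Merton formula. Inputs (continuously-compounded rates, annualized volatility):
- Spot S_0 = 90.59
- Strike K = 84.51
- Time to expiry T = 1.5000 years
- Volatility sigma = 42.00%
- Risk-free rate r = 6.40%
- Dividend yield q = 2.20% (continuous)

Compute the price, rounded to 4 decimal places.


d1 = (ln(S/K) + (r - q + 0.5*sigma^2) * T) / (sigma * sqrt(T)) = 0.51473103
d2 = d1 - sigma * sqrt(T) = 0.00033819
exp(-rT) = 0.90846402; exp(-qT) = 0.96753856
P = K * exp(-rT) * N(-d2) - S_0 * exp(-qT) * N(-d1)
N(-d1) = 0.30337049; N(-d2) = 0.49986508
P = 84.5100 * 0.90846402 * 0.49986508 - 90.5900 * 0.96753856 * 0.30337049 = 11.7866

Answer: Price = 11.7866


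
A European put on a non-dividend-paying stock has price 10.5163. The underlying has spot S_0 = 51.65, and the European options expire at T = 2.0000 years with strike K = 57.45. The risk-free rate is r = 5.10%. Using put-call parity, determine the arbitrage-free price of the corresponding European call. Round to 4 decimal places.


Answer: Call price = 10.2873

Derivation:
Put-call parity: C - P = S_0 * exp(-qT) - K * exp(-rT).
S_0 * exp(-qT) = 51.6500 * 1.00000000 = 51.65000000
K * exp(-rT) = 57.4500 * 0.90302955 = 51.87904774
C = P + S*exp(-qT) - K*exp(-rT)
C = 10.5163 + 51.65000000 - 51.87904774 = 10.2873


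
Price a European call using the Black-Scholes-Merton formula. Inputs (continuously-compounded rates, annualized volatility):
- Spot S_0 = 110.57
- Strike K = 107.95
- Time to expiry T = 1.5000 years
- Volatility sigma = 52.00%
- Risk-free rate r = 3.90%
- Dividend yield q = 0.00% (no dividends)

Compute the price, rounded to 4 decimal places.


Answer: Price = 31.1233

Derivation:
d1 = (ln(S/K) + (r - q + 0.5*sigma^2) * T) / (sigma * sqrt(T)) = 0.44794360
d2 = d1 - sigma * sqrt(T) = -0.18892373
exp(-rT) = 0.94317824; exp(-qT) = 1.00000000
C = S_0 * exp(-qT) * N(d1) - K * exp(-rT) * N(d2)
N(d1) = 0.67290305; N(d2) = 0.42507630
C = 110.5700 * 1.00000000 * 0.67290305 - 107.9500 * 0.94317824 * 0.42507630 = 31.1233


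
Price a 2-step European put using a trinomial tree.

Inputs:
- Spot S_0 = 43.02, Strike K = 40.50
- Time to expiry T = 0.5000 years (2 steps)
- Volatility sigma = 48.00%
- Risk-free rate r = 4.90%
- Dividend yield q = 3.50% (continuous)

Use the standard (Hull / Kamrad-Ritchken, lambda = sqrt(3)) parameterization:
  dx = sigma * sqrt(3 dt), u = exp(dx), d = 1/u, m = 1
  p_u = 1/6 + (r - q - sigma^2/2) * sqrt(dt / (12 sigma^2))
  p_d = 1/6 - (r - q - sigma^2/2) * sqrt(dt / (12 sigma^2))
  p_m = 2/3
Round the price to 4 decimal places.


Answer: Price = V(0,0) = 3.9310

Derivation:
dt = T/N = 0.250000; dx = sigma*sqrt(3*dt) = 0.415692
u = exp(dx) = 1.515419; d = 1/u = 0.659883
p_u = 0.136235, p_m = 0.666667, p_d = 0.197098
Discount per step: exp(-r*dt) = 0.987825
Stock lattice S(k, j) with j the centered position index:
  k=0: S(0,+0) = 43.0200
  k=1: S(1,-1) = 28.3882; S(1,+0) = 43.0200; S(1,+1) = 65.1933
  k=2: S(2,-2) = 18.7329; S(2,-1) = 28.3882; S(2,+0) = 43.0200; S(2,+1) = 65.1933; S(2,+2) = 98.7952
Terminal payoffs V(N, j) = max(K - S_T, 0):
  V(2,-2) = 21.767111; V(2,-1) = 12.111818; V(2,+0) = 0.000000; V(2,+1) = 0.000000; V(2,+2) = 0.000000
Backward induction: V(k, j) = exp(-r*dt) * [p_u * V(k+1, j+1) + p_m * V(k+1, j) + p_d * V(k+1, j-1)]
  V(1,-1) = exp(-r*dt) * [p_u*0.000000 + p_m*12.111818 + p_d*21.767111] = 12.214251
  V(1,+0) = exp(-r*dt) * [p_u*0.000000 + p_m*0.000000 + p_d*12.111818] = 2.358148
  V(1,+1) = exp(-r*dt) * [p_u*0.000000 + p_m*0.000000 + p_d*0.000000] = 0.000000
  V(0,+0) = exp(-r*dt) * [p_u*0.000000 + p_m*2.358148 + p_d*12.214251] = 3.931050


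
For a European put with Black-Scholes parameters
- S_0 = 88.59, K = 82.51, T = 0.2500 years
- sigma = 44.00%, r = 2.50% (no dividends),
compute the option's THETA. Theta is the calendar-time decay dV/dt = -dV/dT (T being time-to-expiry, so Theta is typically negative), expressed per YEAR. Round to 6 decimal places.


d1 = 0.4615885741; d2 = 0.2415885741
phi(d1) = 0.3586276774; exp(-qT) = 1.0000000000; exp(-rT) = 0.9937694906
Theta = -S*exp(-qT)*phi(d1)*sigma/(2*sqrt(T)) + r*K*exp(-rT)*N(-d2) - q*S*exp(-qT)*N(-d1)
N(-d1) = 0.3221881949; N(-d2) = 0.4045494882; sqrt(T) = 0.5000000000
Term 1 = -88.5900 * 1.0000000000 * 0.3586276774 * 0.4400 / (2 * 0.5000000000) = -13.9791634140
Term 2 = 0.0250 * 82.5100 * 0.9937694906 * 0.4045494882 = 0.8292851935
Term 3 = 0 (no dividend yield, q = 0)
Theta = -13.9791634140 + (0.8292851935) + (0.0000000000) = -13.149878

Answer: Theta = -13.149878


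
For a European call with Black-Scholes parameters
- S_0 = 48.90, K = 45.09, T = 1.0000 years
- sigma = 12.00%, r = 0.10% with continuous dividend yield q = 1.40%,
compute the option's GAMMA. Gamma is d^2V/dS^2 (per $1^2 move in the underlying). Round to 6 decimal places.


Answer: Gamma = 0.055055

Derivation:
d1 = 0.6276408671; d2 = 0.5076408671
phi(d1) = 0.3276186294; exp(-qT) = 0.9860975443; exp(-rT) = 0.9990004998
Gamma = exp(-qT) * phi(d1) / (S * sigma * sqrt(T)) = 0.9860975443 * 0.3276186294 / (48.9000 * 0.1200 * 1.0000000000) = 0.055055


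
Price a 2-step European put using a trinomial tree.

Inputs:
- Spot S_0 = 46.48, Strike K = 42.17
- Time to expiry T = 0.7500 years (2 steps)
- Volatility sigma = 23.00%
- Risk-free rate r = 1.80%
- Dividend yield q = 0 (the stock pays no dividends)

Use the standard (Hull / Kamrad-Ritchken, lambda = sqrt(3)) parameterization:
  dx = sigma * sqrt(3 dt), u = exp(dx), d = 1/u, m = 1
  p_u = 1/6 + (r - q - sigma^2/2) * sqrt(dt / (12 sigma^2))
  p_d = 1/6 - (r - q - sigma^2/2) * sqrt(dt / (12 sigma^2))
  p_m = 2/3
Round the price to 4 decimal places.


dt = T/N = 0.375000; dx = sigma*sqrt(3*dt) = 0.243952
u = exp(dx) = 1.276283; d = 1/u = 0.783525
p_u = 0.160172, p_m = 0.666667, p_d = 0.173161
Discount per step: exp(-r*dt) = 0.993273
Stock lattice S(k, j) with j the centered position index:
  k=0: S(0,+0) = 46.4800
  k=1: S(1,-1) = 36.4183; S(1,+0) = 46.4800; S(1,+1) = 59.3216
  k=2: S(2,-2) = 28.5346; S(2,-1) = 36.4183; S(2,+0) = 46.4800; S(2,+1) = 59.3216; S(2,+2) = 75.7112
Terminal payoffs V(N, j) = max(K - S_T, 0):
  V(2,-2) = 13.635370; V(2,-1) = 5.751741; V(2,+0) = 0.000000; V(2,+1) = 0.000000; V(2,+2) = 0.000000
Backward induction: V(k, j) = exp(-r*dt) * [p_u * V(k+1, j+1) + p_m * V(k+1, j) + p_d * V(k+1, j-1)]
  V(1,-1) = exp(-r*dt) * [p_u*0.000000 + p_m*5.751741 + p_d*13.635370] = 6.153933
  V(1,+0) = exp(-r*dt) * [p_u*0.000000 + p_m*0.000000 + p_d*5.751741] = 0.989279
  V(1,+1) = exp(-r*dt) * [p_u*0.000000 + p_m*0.000000 + p_d*0.000000] = 0.000000
  V(0,+0) = exp(-r*dt) * [p_u*0.000000 + p_m*0.989279 + p_d*6.153933] = 1.713537

Answer: Price = V(0,0) = 1.7135


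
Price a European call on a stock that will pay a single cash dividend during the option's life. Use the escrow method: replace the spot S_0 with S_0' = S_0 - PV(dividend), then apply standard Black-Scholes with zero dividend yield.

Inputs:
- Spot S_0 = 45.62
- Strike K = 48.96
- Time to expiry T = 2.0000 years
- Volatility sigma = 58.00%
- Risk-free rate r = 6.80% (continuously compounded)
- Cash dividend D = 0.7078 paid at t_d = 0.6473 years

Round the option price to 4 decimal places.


Answer: Price = 15.0821

Derivation:
PV(D) = D * exp(-r * t_d) = 0.7078 * 0.95693826 = 0.67732090
S_0' = S_0 - PV(D) = 45.6200 - 0.67732090 = 44.94267910
d1 = (ln(S_0'/K) + (r + sigma^2/2)*T) / (sigma*sqrt(T)) = 0.47154786
d2 = d1 - sigma*sqrt(T) = -0.34869600
exp(-rT) = 0.87284263
N(d1) = 0.68137523; N(d2) = 0.36365877
C = S_0' * N(d1) - K * exp(-rT) * N(d2) = 44.94267910 * 0.68137523 - 48.9600 * 0.87284263 * 0.36365877 = 15.0821
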